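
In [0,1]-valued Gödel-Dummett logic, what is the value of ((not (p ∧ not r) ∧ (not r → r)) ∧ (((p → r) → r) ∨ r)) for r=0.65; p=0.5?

not r: Gödel ¬ of 0.65 = 0 (operand ≠ 0)
(p ∧ not r) = min(0.5, 0) = 0
not (p ∧ not r): Gödel ¬ of 0 = 1 (operand is 0)
not r: Gödel ¬ of 0.65 = 0 (operand ≠ 0)
(not r → r): 0 ≤ 0.65, so result = 1
(not (p ∧ not r) ∧ (not r → r)) = min(1, 1) = 1
(p → r): 0.5 ≤ 0.65, so result = 1
((p → r) → r): 1 > 0.65, so result = 0.65
(((p → r) → r) ∨ r) = max(0.65, 0.65) = 0.65
((not (p ∧ not r) ∧ (not r → r)) ∧ (((p → r) → r) ∨ r)) = min(1, 0.65) = 0.65

0.65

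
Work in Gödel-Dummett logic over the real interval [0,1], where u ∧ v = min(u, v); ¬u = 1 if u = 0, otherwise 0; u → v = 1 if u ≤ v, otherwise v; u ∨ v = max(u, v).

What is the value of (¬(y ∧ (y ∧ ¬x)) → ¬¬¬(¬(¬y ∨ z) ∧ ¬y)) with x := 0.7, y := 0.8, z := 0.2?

1.00

¬x: Gödel ¬ of 0.7 = 0 (operand ≠ 0)
(y ∧ ¬x) = min(0.8, 0) = 0
(y ∧ (y ∧ ¬x)) = min(0.8, 0) = 0
¬(y ∧ (y ∧ ¬x)): Gödel ¬ of 0 = 1 (operand is 0)
¬y: Gödel ¬ of 0.8 = 0 (operand ≠ 0)
(¬y ∨ z) = max(0, 0.2) = 0.2
¬(¬y ∨ z): Gödel ¬ of 0.2 = 0 (operand ≠ 0)
¬y: Gödel ¬ of 0.8 = 0 (operand ≠ 0)
(¬(¬y ∨ z) ∧ ¬y) = min(0, 0) = 0
¬(¬(¬y ∨ z) ∧ ¬y): Gödel ¬ of 0 = 1 (operand is 0)
¬¬(¬(¬y ∨ z) ∧ ¬y): Gödel ¬ of 1 = 0 (operand ≠ 0)
¬¬¬(¬(¬y ∨ z) ∧ ¬y): Gödel ¬ of 0 = 1 (operand is 0)
(¬(y ∧ (y ∧ ¬x)) → ¬¬¬(¬(¬y ∨ z) ∧ ¬y)): 1 ≤ 1, so result = 1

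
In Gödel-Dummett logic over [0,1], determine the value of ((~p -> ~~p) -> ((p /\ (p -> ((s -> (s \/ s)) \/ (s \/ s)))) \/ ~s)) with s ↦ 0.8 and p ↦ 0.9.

~p: Gödel ¬ of 0.9 = 0 (operand ≠ 0)
~p: Gödel ¬ of 0.9 = 0 (operand ≠ 0)
~~p: Gödel ¬ of 0 = 1 (operand is 0)
(~p -> ~~p): 0 ≤ 1, so result = 1
(s \/ s) = max(0.8, 0.8) = 0.8
(s -> (s \/ s)): 0.8 ≤ 0.8, so result = 1
(s \/ s) = max(0.8, 0.8) = 0.8
((s -> (s \/ s)) \/ (s \/ s)) = max(1, 0.8) = 1
(p -> ((s -> (s \/ s)) \/ (s \/ s))): 0.9 ≤ 1, so result = 1
(p /\ (p -> ((s -> (s \/ s)) \/ (s \/ s)))) = min(0.9, 1) = 0.9
~s: Gödel ¬ of 0.8 = 0 (operand ≠ 0)
((p /\ (p -> ((s -> (s \/ s)) \/ (s \/ s)))) \/ ~s) = max(0.9, 0) = 0.9
((~p -> ~~p) -> ((p /\ (p -> ((s -> (s \/ s)) \/ (s \/ s)))) \/ ~s)): 1 > 0.9, so result = 0.9

0.90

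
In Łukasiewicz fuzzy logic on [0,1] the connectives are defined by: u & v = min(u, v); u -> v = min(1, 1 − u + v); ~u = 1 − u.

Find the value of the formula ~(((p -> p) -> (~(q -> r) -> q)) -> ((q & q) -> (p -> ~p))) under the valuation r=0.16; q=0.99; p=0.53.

(p -> p): min(1, 1 − 0.53 + 0.53) = 1
(q -> r): min(1, 1 − 0.99 + 0.16) = 0.17
~(q -> r): Łukasiewicz ¬ gives 1 − 0.17 = 0.83
(~(q -> r) -> q): min(1, 1 − 0.83 + 0.99) = 1
((p -> p) -> (~(q -> r) -> q)): min(1, 1 − 1 + 1) = 1
(q & q) = min(0.99, 0.99) = 0.99
~p: Łukasiewicz ¬ gives 1 − 0.53 = 0.47
(p -> ~p): min(1, 1 − 0.53 + 0.47) = 0.94
((q & q) -> (p -> ~p)): min(1, 1 − 0.99 + 0.94) = 0.95
(((p -> p) -> (~(q -> r) -> q)) -> ((q & q) -> (p -> ~p))): min(1, 1 − 1 + 0.95) = 0.95
~(((p -> p) -> (~(q -> r) -> q)) -> ((q & q) -> (p -> ~p))): Łukasiewicz ¬ gives 1 − 0.95 = 0.05

0.05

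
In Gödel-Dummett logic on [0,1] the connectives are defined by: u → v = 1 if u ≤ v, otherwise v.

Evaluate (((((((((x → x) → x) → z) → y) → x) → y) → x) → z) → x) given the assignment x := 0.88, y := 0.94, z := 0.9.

(x → x): 0.88 ≤ 0.88, so result = 1
((x → x) → x): 1 > 0.88, so result = 0.88
(((x → x) → x) → z): 0.88 ≤ 0.9, so result = 1
((((x → x) → x) → z) → y): 1 > 0.94, so result = 0.94
(((((x → x) → x) → z) → y) → x): 0.94 > 0.88, so result = 0.88
((((((x → x) → x) → z) → y) → x) → y): 0.88 ≤ 0.94, so result = 1
(((((((x → x) → x) → z) → y) → x) → y) → x): 1 > 0.88, so result = 0.88
((((((((x → x) → x) → z) → y) → x) → y) → x) → z): 0.88 ≤ 0.9, so result = 1
(((((((((x → x) → x) → z) → y) → x) → y) → x) → z) → x): 1 > 0.88, so result = 0.88

0.88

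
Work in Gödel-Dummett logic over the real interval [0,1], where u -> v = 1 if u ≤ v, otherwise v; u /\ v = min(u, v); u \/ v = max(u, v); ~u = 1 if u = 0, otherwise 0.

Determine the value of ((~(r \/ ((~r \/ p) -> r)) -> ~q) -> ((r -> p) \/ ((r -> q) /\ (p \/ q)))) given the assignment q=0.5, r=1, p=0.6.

~r: Gödel ¬ of 1 = 0 (operand ≠ 0)
(~r \/ p) = max(0, 0.6) = 0.6
((~r \/ p) -> r): 0.6 ≤ 1, so result = 1
(r \/ ((~r \/ p) -> r)) = max(1, 1) = 1
~(r \/ ((~r \/ p) -> r)): Gödel ¬ of 1 = 0 (operand ≠ 0)
~q: Gödel ¬ of 0.5 = 0 (operand ≠ 0)
(~(r \/ ((~r \/ p) -> r)) -> ~q): 0 ≤ 0, so result = 1
(r -> p): 1 > 0.6, so result = 0.6
(r -> q): 1 > 0.5, so result = 0.5
(p \/ q) = max(0.6, 0.5) = 0.6
((r -> q) /\ (p \/ q)) = min(0.5, 0.6) = 0.5
((r -> p) \/ ((r -> q) /\ (p \/ q))) = max(0.6, 0.5) = 0.6
((~(r \/ ((~r \/ p) -> r)) -> ~q) -> ((r -> p) \/ ((r -> q) /\ (p \/ q)))): 1 > 0.6, so result = 0.6

0.60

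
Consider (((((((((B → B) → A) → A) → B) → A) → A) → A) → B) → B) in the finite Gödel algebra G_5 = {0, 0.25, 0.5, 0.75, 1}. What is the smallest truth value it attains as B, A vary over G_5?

The minimum is attained at B = 0.25, A = 0:
  (B → B): 0.25 ≤ 0.25, so result = 1
  ((B → B) → A): 1 > 0, so result = 0
  (((B → B) → A) → A): 0 ≤ 0, so result = 1
  ((((B → B) → A) → A) → B): 1 > 0.25, so result = 0.25
  (((((B → B) → A) → A) → B) → A): 0.25 > 0, so result = 0
  ((((((B → B) → A) → A) → B) → A) → A): 0 ≤ 0, so result = 1
  (((((((B → B) → A) → A) → B) → A) → A) → A): 1 > 0, so result = 0
  ((((((((B → B) → A) → A) → B) → A) → A) → A) → B): 0 ≤ 0.25, so result = 1
  (((((((((B → B) → A) → A) → B) → A) → A) → A) → B) → B): 1 > 0.25, so result = 0.25
Checking all 25 assignments confirms none give a value below 0.25.

0.25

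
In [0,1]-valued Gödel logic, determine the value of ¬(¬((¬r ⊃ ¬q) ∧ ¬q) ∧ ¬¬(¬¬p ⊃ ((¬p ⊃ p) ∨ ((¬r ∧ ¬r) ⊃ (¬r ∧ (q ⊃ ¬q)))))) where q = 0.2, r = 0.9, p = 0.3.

¬r: Gödel ¬ of 0.9 = 0 (operand ≠ 0)
¬q: Gödel ¬ of 0.2 = 0 (operand ≠ 0)
(¬r ⊃ ¬q): 0 ≤ 0, so result = 1
¬q: Gödel ¬ of 0.2 = 0 (operand ≠ 0)
((¬r ⊃ ¬q) ∧ ¬q) = min(1, 0) = 0
¬((¬r ⊃ ¬q) ∧ ¬q): Gödel ¬ of 0 = 1 (operand is 0)
¬p: Gödel ¬ of 0.3 = 0 (operand ≠ 0)
¬¬p: Gödel ¬ of 0 = 1 (operand is 0)
¬p: Gödel ¬ of 0.3 = 0 (operand ≠ 0)
(¬p ⊃ p): 0 ≤ 0.3, so result = 1
¬r: Gödel ¬ of 0.9 = 0 (operand ≠ 0)
¬r: Gödel ¬ of 0.9 = 0 (operand ≠ 0)
(¬r ∧ ¬r) = min(0, 0) = 0
¬r: Gödel ¬ of 0.9 = 0 (operand ≠ 0)
¬q: Gödel ¬ of 0.2 = 0 (operand ≠ 0)
(q ⊃ ¬q): 0.2 > 0, so result = 0
(¬r ∧ (q ⊃ ¬q)) = min(0, 0) = 0
((¬r ∧ ¬r) ⊃ (¬r ∧ (q ⊃ ¬q))): 0 ≤ 0, so result = 1
((¬p ⊃ p) ∨ ((¬r ∧ ¬r) ⊃ (¬r ∧ (q ⊃ ¬q)))) = max(1, 1) = 1
(¬¬p ⊃ ((¬p ⊃ p) ∨ ((¬r ∧ ¬r) ⊃ (¬r ∧ (q ⊃ ¬q))))): 1 ≤ 1, so result = 1
¬(¬¬p ⊃ ((¬p ⊃ p) ∨ ((¬r ∧ ¬r) ⊃ (¬r ∧ (q ⊃ ¬q))))): Gödel ¬ of 1 = 0 (operand ≠ 0)
¬¬(¬¬p ⊃ ((¬p ⊃ p) ∨ ((¬r ∧ ¬r) ⊃ (¬r ∧ (q ⊃ ¬q))))): Gödel ¬ of 0 = 1 (operand is 0)
(¬((¬r ⊃ ¬q) ∧ ¬q) ∧ ¬¬(¬¬p ⊃ ((¬p ⊃ p) ∨ ((¬r ∧ ¬r) ⊃ (¬r ∧ (q ⊃ ¬q)))))) = min(1, 1) = 1
¬(¬((¬r ⊃ ¬q) ∧ ¬q) ∧ ¬¬(¬¬p ⊃ ((¬p ⊃ p) ∨ ((¬r ∧ ¬r) ⊃ (¬r ∧ (q ⊃ ¬q)))))): Gödel ¬ of 1 = 0 (operand ≠ 0)

0.00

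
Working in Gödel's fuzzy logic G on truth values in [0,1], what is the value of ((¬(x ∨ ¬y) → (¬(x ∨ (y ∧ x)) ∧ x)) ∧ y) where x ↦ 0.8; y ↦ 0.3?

¬y: Gödel ¬ of 0.3 = 0 (operand ≠ 0)
(x ∨ ¬y) = max(0.8, 0) = 0.8
¬(x ∨ ¬y): Gödel ¬ of 0.8 = 0 (operand ≠ 0)
(y ∧ x) = min(0.3, 0.8) = 0.3
(x ∨ (y ∧ x)) = max(0.8, 0.3) = 0.8
¬(x ∨ (y ∧ x)): Gödel ¬ of 0.8 = 0 (operand ≠ 0)
(¬(x ∨ (y ∧ x)) ∧ x) = min(0, 0.8) = 0
(¬(x ∨ ¬y) → (¬(x ∨ (y ∧ x)) ∧ x)): 0 ≤ 0, so result = 1
((¬(x ∨ ¬y) → (¬(x ∨ (y ∧ x)) ∧ x)) ∧ y) = min(1, 0.3) = 0.3

0.30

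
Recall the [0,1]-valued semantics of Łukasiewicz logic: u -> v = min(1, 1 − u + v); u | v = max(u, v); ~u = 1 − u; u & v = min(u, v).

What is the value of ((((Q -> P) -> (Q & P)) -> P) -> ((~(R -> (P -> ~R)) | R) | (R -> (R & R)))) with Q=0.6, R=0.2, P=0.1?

(Q -> P): min(1, 1 − 0.6 + 0.1) = 0.5
(Q & P) = min(0.6, 0.1) = 0.1
((Q -> P) -> (Q & P)): min(1, 1 − 0.5 + 0.1) = 0.6
(((Q -> P) -> (Q & P)) -> P): min(1, 1 − 0.6 + 0.1) = 0.5
~R: Łukasiewicz ¬ gives 1 − 0.2 = 0.8
(P -> ~R): min(1, 1 − 0.1 + 0.8) = 1
(R -> (P -> ~R)): min(1, 1 − 0.2 + 1) = 1
~(R -> (P -> ~R)): Łukasiewicz ¬ gives 1 − 1 = 0
(~(R -> (P -> ~R)) | R) = max(0, 0.2) = 0.2
(R & R) = min(0.2, 0.2) = 0.2
(R -> (R & R)): min(1, 1 − 0.2 + 0.2) = 1
((~(R -> (P -> ~R)) | R) | (R -> (R & R))) = max(0.2, 1) = 1
((((Q -> P) -> (Q & P)) -> P) -> ((~(R -> (P -> ~R)) | R) | (R -> (R & R)))): min(1, 1 − 0.5 + 1) = 1

1.00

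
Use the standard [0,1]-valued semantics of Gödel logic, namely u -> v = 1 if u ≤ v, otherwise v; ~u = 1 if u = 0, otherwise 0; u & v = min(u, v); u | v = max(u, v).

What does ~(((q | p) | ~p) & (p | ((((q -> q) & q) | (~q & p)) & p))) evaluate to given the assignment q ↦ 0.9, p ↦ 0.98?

0.00

(q | p) = max(0.9, 0.98) = 0.98
~p: Gödel ¬ of 0.98 = 0 (operand ≠ 0)
((q | p) | ~p) = max(0.98, 0) = 0.98
(q -> q): 0.9 ≤ 0.9, so result = 1
((q -> q) & q) = min(1, 0.9) = 0.9
~q: Gödel ¬ of 0.9 = 0 (operand ≠ 0)
(~q & p) = min(0, 0.98) = 0
(((q -> q) & q) | (~q & p)) = max(0.9, 0) = 0.9
((((q -> q) & q) | (~q & p)) & p) = min(0.9, 0.98) = 0.9
(p | ((((q -> q) & q) | (~q & p)) & p)) = max(0.98, 0.9) = 0.98
(((q | p) | ~p) & (p | ((((q -> q) & q) | (~q & p)) & p))) = min(0.98, 0.98) = 0.98
~(((q | p) | ~p) & (p | ((((q -> q) & q) | (~q & p)) & p))): Gödel ¬ of 0.98 = 0 (operand ≠ 0)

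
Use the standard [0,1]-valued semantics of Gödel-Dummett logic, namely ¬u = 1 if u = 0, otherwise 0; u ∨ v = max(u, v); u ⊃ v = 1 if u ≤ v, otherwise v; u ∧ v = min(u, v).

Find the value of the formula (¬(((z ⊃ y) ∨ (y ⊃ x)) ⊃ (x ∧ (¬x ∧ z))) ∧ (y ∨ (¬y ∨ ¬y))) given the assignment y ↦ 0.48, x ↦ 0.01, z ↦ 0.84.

(z ⊃ y): 0.84 > 0.48, so result = 0.48
(y ⊃ x): 0.48 > 0.01, so result = 0.01
((z ⊃ y) ∨ (y ⊃ x)) = max(0.48, 0.01) = 0.48
¬x: Gödel ¬ of 0.01 = 0 (operand ≠ 0)
(¬x ∧ z) = min(0, 0.84) = 0
(x ∧ (¬x ∧ z)) = min(0.01, 0) = 0
(((z ⊃ y) ∨ (y ⊃ x)) ⊃ (x ∧ (¬x ∧ z))): 0.48 > 0, so result = 0
¬(((z ⊃ y) ∨ (y ⊃ x)) ⊃ (x ∧ (¬x ∧ z))): Gödel ¬ of 0 = 1 (operand is 0)
¬y: Gödel ¬ of 0.48 = 0 (operand ≠ 0)
¬y: Gödel ¬ of 0.48 = 0 (operand ≠ 0)
(¬y ∨ ¬y) = max(0, 0) = 0
(y ∨ (¬y ∨ ¬y)) = max(0.48, 0) = 0.48
(¬(((z ⊃ y) ∨ (y ⊃ x)) ⊃ (x ∧ (¬x ∧ z))) ∧ (y ∨ (¬y ∨ ¬y))) = min(1, 0.48) = 0.48

0.48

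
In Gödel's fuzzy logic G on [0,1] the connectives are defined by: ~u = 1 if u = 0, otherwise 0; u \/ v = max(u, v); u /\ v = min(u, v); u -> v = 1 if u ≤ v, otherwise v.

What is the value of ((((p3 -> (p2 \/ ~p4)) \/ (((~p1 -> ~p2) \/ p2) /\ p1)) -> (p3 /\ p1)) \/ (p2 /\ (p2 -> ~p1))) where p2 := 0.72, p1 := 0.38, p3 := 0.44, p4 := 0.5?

~p4: Gödel ¬ of 0.5 = 0 (operand ≠ 0)
(p2 \/ ~p4) = max(0.72, 0) = 0.72
(p3 -> (p2 \/ ~p4)): 0.44 ≤ 0.72, so result = 1
~p1: Gödel ¬ of 0.38 = 0 (operand ≠ 0)
~p2: Gödel ¬ of 0.72 = 0 (operand ≠ 0)
(~p1 -> ~p2): 0 ≤ 0, so result = 1
((~p1 -> ~p2) \/ p2) = max(1, 0.72) = 1
(((~p1 -> ~p2) \/ p2) /\ p1) = min(1, 0.38) = 0.38
((p3 -> (p2 \/ ~p4)) \/ (((~p1 -> ~p2) \/ p2) /\ p1)) = max(1, 0.38) = 1
(p3 /\ p1) = min(0.44, 0.38) = 0.38
(((p3 -> (p2 \/ ~p4)) \/ (((~p1 -> ~p2) \/ p2) /\ p1)) -> (p3 /\ p1)): 1 > 0.38, so result = 0.38
~p1: Gödel ¬ of 0.38 = 0 (operand ≠ 0)
(p2 -> ~p1): 0.72 > 0, so result = 0
(p2 /\ (p2 -> ~p1)) = min(0.72, 0) = 0
((((p3 -> (p2 \/ ~p4)) \/ (((~p1 -> ~p2) \/ p2) /\ p1)) -> (p3 /\ p1)) \/ (p2 /\ (p2 -> ~p1))) = max(0.38, 0) = 0.38

0.38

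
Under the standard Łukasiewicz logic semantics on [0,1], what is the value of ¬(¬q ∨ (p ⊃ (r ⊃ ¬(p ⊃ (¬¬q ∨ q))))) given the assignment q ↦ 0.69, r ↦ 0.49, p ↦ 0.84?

¬q: Łukasiewicz ¬ gives 1 − 0.69 = 0.31
¬q: Łukasiewicz ¬ gives 1 − 0.69 = 0.31
¬¬q: Łukasiewicz ¬ gives 1 − 0.31 = 0.69
(¬¬q ∨ q) = max(0.69, 0.69) = 0.69
(p ⊃ (¬¬q ∨ q)): min(1, 1 − 0.84 + 0.69) = 0.85
¬(p ⊃ (¬¬q ∨ q)): Łukasiewicz ¬ gives 1 − 0.85 = 0.15
(r ⊃ ¬(p ⊃ (¬¬q ∨ q))): min(1, 1 − 0.49 + 0.15) = 0.66
(p ⊃ (r ⊃ ¬(p ⊃ (¬¬q ∨ q)))): min(1, 1 − 0.84 + 0.66) = 0.82
(¬q ∨ (p ⊃ (r ⊃ ¬(p ⊃ (¬¬q ∨ q))))) = max(0.31, 0.82) = 0.82
¬(¬q ∨ (p ⊃ (r ⊃ ¬(p ⊃ (¬¬q ∨ q))))): Łukasiewicz ¬ gives 1 − 0.82 = 0.18

0.18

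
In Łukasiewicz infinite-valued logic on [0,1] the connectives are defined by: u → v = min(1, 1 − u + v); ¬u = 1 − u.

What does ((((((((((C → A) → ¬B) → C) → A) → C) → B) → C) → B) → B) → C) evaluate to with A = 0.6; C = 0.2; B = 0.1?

(C → A): min(1, 1 − 0.2 + 0.6) = 1
¬B: Łukasiewicz ¬ gives 1 − 0.1 = 0.9
((C → A) → ¬B): min(1, 1 − 1 + 0.9) = 0.9
(((C → A) → ¬B) → C): min(1, 1 − 0.9 + 0.2) = 0.3
((((C → A) → ¬B) → C) → A): min(1, 1 − 0.3 + 0.6) = 1
(((((C → A) → ¬B) → C) → A) → C): min(1, 1 − 1 + 0.2) = 0.2
((((((C → A) → ¬B) → C) → A) → C) → B): min(1, 1 − 0.2 + 0.1) = 0.9
(((((((C → A) → ¬B) → C) → A) → C) → B) → C): min(1, 1 − 0.9 + 0.2) = 0.3
((((((((C → A) → ¬B) → C) → A) → C) → B) → C) → B): min(1, 1 − 0.3 + 0.1) = 0.8
(((((((((C → A) → ¬B) → C) → A) → C) → B) → C) → B) → B): min(1, 1 − 0.8 + 0.1) = 0.3
((((((((((C → A) → ¬B) → C) → A) → C) → B) → C) → B) → B) → C): min(1, 1 − 0.3 + 0.2) = 0.9

0.90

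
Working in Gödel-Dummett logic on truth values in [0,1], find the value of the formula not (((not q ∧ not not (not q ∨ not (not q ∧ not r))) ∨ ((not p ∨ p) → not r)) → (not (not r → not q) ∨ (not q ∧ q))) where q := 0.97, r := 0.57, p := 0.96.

0.00

not q: Gödel ¬ of 0.97 = 0 (operand ≠ 0)
not q: Gödel ¬ of 0.97 = 0 (operand ≠ 0)
not q: Gödel ¬ of 0.97 = 0 (operand ≠ 0)
not r: Gödel ¬ of 0.57 = 0 (operand ≠ 0)
(not q ∧ not r) = min(0, 0) = 0
not (not q ∧ not r): Gödel ¬ of 0 = 1 (operand is 0)
(not q ∨ not (not q ∧ not r)) = max(0, 1) = 1
not (not q ∨ not (not q ∧ not r)): Gödel ¬ of 1 = 0 (operand ≠ 0)
not not (not q ∨ not (not q ∧ not r)): Gödel ¬ of 0 = 1 (operand is 0)
(not q ∧ not not (not q ∨ not (not q ∧ not r))) = min(0, 1) = 0
not p: Gödel ¬ of 0.96 = 0 (operand ≠ 0)
(not p ∨ p) = max(0, 0.96) = 0.96
not r: Gödel ¬ of 0.57 = 0 (operand ≠ 0)
((not p ∨ p) → not r): 0.96 > 0, so result = 0
((not q ∧ not not (not q ∨ not (not q ∧ not r))) ∨ ((not p ∨ p) → not r)) = max(0, 0) = 0
not r: Gödel ¬ of 0.57 = 0 (operand ≠ 0)
not q: Gödel ¬ of 0.97 = 0 (operand ≠ 0)
(not r → not q): 0 ≤ 0, so result = 1
not (not r → not q): Gödel ¬ of 1 = 0 (operand ≠ 0)
not q: Gödel ¬ of 0.97 = 0 (operand ≠ 0)
(not q ∧ q) = min(0, 0.97) = 0
(not (not r → not q) ∨ (not q ∧ q)) = max(0, 0) = 0
(((not q ∧ not not (not q ∨ not (not q ∧ not r))) ∨ ((not p ∨ p) → not r)) → (not (not r → not q) ∨ (not q ∧ q))): 0 ≤ 0, so result = 1
not (((not q ∧ not not (not q ∨ not (not q ∧ not r))) ∨ ((not p ∨ p) → not r)) → (not (not r → not q) ∨ (not q ∧ q))): Gödel ¬ of 1 = 0 (operand ≠ 0)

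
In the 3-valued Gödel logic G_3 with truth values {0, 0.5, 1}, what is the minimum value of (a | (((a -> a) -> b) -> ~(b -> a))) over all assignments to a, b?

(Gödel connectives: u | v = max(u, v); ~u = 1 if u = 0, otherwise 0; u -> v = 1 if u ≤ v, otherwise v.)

0.50

The minimum is attained at a = 0.5, b = 0.5:
  (a -> a): 0.5 ≤ 0.5, so result = 1
  ((a -> a) -> b): 1 > 0.5, so result = 0.5
  (b -> a): 0.5 ≤ 0.5, so result = 1
  ~(b -> a): Gödel ¬ of 1 = 0 (operand ≠ 0)
  (((a -> a) -> b) -> ~(b -> a)): 0.5 > 0, so result = 0
  (a | (((a -> a) -> b) -> ~(b -> a))) = max(0.5, 0) = 0.5
Checking all 9 assignments confirms none give a value below 0.50.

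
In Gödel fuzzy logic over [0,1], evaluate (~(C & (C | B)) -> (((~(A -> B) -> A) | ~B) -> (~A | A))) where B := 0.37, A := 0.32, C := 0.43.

(C | B) = max(0.43, 0.37) = 0.43
(C & (C | B)) = min(0.43, 0.43) = 0.43
~(C & (C | B)): Gödel ¬ of 0.43 = 0 (operand ≠ 0)
(A -> B): 0.32 ≤ 0.37, so result = 1
~(A -> B): Gödel ¬ of 1 = 0 (operand ≠ 0)
(~(A -> B) -> A): 0 ≤ 0.32, so result = 1
~B: Gödel ¬ of 0.37 = 0 (operand ≠ 0)
((~(A -> B) -> A) | ~B) = max(1, 0) = 1
~A: Gödel ¬ of 0.32 = 0 (operand ≠ 0)
(~A | A) = max(0, 0.32) = 0.32
(((~(A -> B) -> A) | ~B) -> (~A | A)): 1 > 0.32, so result = 0.32
(~(C & (C | B)) -> (((~(A -> B) -> A) | ~B) -> (~A | A))): 0 ≤ 0.32, so result = 1

1.00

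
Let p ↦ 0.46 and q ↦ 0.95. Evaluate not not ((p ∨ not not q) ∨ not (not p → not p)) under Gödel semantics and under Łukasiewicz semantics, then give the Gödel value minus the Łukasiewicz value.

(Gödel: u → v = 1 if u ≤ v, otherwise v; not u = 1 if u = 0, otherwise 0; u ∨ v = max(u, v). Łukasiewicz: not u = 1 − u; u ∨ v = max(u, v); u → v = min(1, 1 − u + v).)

0.05

Gödel evaluation:
  not q: Gödel ¬ of 0.95 = 0 (operand ≠ 0)
  not not q: Gödel ¬ of 0 = 1 (operand is 0)
  (p ∨ not not q) = max(0.46, 1) = 1
  not p: Gödel ¬ of 0.46 = 0 (operand ≠ 0)
  not p: Gödel ¬ of 0.46 = 0 (operand ≠ 0)
  (not p → not p): 0 ≤ 0, so result = 1
  not (not p → not p): Gödel ¬ of 1 = 0 (operand ≠ 0)
  ((p ∨ not not q) ∨ not (not p → not p)) = max(1, 0) = 1
  not ((p ∨ not not q) ∨ not (not p → not p)): Gödel ¬ of 1 = 0 (operand ≠ 0)
  not not ((p ∨ not not q) ∨ not (not p → not p)): Gödel ¬ of 0 = 1 (operand is 0)
  Gödel value = 1
Łukasiewicz evaluation:
  not q: Łukasiewicz ¬ gives 1 − 0.95 = 0.05
  not not q: Łukasiewicz ¬ gives 1 − 0.05 = 0.95
  (p ∨ not not q) = max(0.46, 0.95) = 0.95
  not p: Łukasiewicz ¬ gives 1 − 0.46 = 0.54
  not p: Łukasiewicz ¬ gives 1 − 0.46 = 0.54
  (not p → not p): min(1, 1 − 0.54 + 0.54) = 1
  not (not p → not p): Łukasiewicz ¬ gives 1 − 1 = 0
  ((p ∨ not not q) ∨ not (not p → not p)) = max(0.95, 0) = 0.95
  not ((p ∨ not not q) ∨ not (not p → not p)): Łukasiewicz ¬ gives 1 − 0.95 = 0.05
  not not ((p ∨ not not q) ∨ not (not p → not p)): Łukasiewicz ¬ gives 1 − 0.05 = 0.95
  Łukasiewicz value = 0.95
Difference: 1 − 0.95 = 0.05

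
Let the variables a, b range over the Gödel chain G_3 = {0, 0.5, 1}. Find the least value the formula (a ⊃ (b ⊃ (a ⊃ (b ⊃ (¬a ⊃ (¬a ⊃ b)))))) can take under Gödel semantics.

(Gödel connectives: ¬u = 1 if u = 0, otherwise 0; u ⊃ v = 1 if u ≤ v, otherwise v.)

Every assignment gives 1. For instance at a = 0, b = 0:
  ¬a: Gödel ¬ of 0 = 1 (operand is 0)
  ¬a: Gödel ¬ of 0 = 1 (operand is 0)
  (¬a ⊃ b): 1 > 0, so result = 0
  (¬a ⊃ (¬a ⊃ b)): 1 > 0, so result = 0
  (b ⊃ (¬a ⊃ (¬a ⊃ b))): 0 ≤ 0, so result = 1
  (a ⊃ (b ⊃ (¬a ⊃ (¬a ⊃ b)))): 0 ≤ 1, so result = 1
  (b ⊃ (a ⊃ (b ⊃ (¬a ⊃ (¬a ⊃ b))))): 0 ≤ 1, so result = 1
  (a ⊃ (b ⊃ (a ⊃ (b ⊃ (¬a ⊃ (¬a ⊃ b)))))): 0 ≤ 1, so result = 1
All 9 assignments give value 1 — the formula is a G_3-tautology.

1.00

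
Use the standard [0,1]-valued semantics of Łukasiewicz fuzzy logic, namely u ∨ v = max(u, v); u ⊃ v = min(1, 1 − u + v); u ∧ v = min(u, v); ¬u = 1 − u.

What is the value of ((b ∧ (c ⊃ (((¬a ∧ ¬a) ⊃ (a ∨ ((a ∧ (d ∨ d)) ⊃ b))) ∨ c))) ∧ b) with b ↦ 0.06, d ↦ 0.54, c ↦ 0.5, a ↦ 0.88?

0.06

¬a: Łukasiewicz ¬ gives 1 − 0.88 = 0.12
¬a: Łukasiewicz ¬ gives 1 − 0.88 = 0.12
(¬a ∧ ¬a) = min(0.12, 0.12) = 0.12
(d ∨ d) = max(0.54, 0.54) = 0.54
(a ∧ (d ∨ d)) = min(0.88, 0.54) = 0.54
((a ∧ (d ∨ d)) ⊃ b): min(1, 1 − 0.54 + 0.06) = 0.52
(a ∨ ((a ∧ (d ∨ d)) ⊃ b)) = max(0.88, 0.52) = 0.88
((¬a ∧ ¬a) ⊃ (a ∨ ((a ∧ (d ∨ d)) ⊃ b))): min(1, 1 − 0.12 + 0.88) = 1
(((¬a ∧ ¬a) ⊃ (a ∨ ((a ∧ (d ∨ d)) ⊃ b))) ∨ c) = max(1, 0.5) = 1
(c ⊃ (((¬a ∧ ¬a) ⊃ (a ∨ ((a ∧ (d ∨ d)) ⊃ b))) ∨ c)): min(1, 1 − 0.5 + 1) = 1
(b ∧ (c ⊃ (((¬a ∧ ¬a) ⊃ (a ∨ ((a ∧ (d ∨ d)) ⊃ b))) ∨ c))) = min(0.06, 1) = 0.06
((b ∧ (c ⊃ (((¬a ∧ ¬a) ⊃ (a ∨ ((a ∧ (d ∨ d)) ⊃ b))) ∨ c))) ∧ b) = min(0.06, 0.06) = 0.06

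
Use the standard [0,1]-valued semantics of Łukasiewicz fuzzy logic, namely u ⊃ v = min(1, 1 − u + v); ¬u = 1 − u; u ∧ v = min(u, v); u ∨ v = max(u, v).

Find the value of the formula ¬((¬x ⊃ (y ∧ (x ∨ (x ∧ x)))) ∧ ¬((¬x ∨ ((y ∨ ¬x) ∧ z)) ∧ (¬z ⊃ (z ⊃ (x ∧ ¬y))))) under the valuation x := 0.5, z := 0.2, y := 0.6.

¬x: Łukasiewicz ¬ gives 1 − 0.5 = 0.5
(x ∧ x) = min(0.5, 0.5) = 0.5
(x ∨ (x ∧ x)) = max(0.5, 0.5) = 0.5
(y ∧ (x ∨ (x ∧ x))) = min(0.6, 0.5) = 0.5
(¬x ⊃ (y ∧ (x ∨ (x ∧ x)))): min(1, 1 − 0.5 + 0.5) = 1
¬x: Łukasiewicz ¬ gives 1 − 0.5 = 0.5
¬x: Łukasiewicz ¬ gives 1 − 0.5 = 0.5
(y ∨ ¬x) = max(0.6, 0.5) = 0.6
((y ∨ ¬x) ∧ z) = min(0.6, 0.2) = 0.2
(¬x ∨ ((y ∨ ¬x) ∧ z)) = max(0.5, 0.2) = 0.5
¬z: Łukasiewicz ¬ gives 1 − 0.2 = 0.8
¬y: Łukasiewicz ¬ gives 1 − 0.6 = 0.4
(x ∧ ¬y) = min(0.5, 0.4) = 0.4
(z ⊃ (x ∧ ¬y)): min(1, 1 − 0.2 + 0.4) = 1
(¬z ⊃ (z ⊃ (x ∧ ¬y))): min(1, 1 − 0.8 + 1) = 1
((¬x ∨ ((y ∨ ¬x) ∧ z)) ∧ (¬z ⊃ (z ⊃ (x ∧ ¬y)))) = min(0.5, 1) = 0.5
¬((¬x ∨ ((y ∨ ¬x) ∧ z)) ∧ (¬z ⊃ (z ⊃ (x ∧ ¬y)))): Łukasiewicz ¬ gives 1 − 0.5 = 0.5
((¬x ⊃ (y ∧ (x ∨ (x ∧ x)))) ∧ ¬((¬x ∨ ((y ∨ ¬x) ∧ z)) ∧ (¬z ⊃ (z ⊃ (x ∧ ¬y))))) = min(1, 0.5) = 0.5
¬((¬x ⊃ (y ∧ (x ∨ (x ∧ x)))) ∧ ¬((¬x ∨ ((y ∨ ¬x) ∧ z)) ∧ (¬z ⊃ (z ⊃ (x ∧ ¬y))))): Łukasiewicz ¬ gives 1 − 0.5 = 0.5

0.50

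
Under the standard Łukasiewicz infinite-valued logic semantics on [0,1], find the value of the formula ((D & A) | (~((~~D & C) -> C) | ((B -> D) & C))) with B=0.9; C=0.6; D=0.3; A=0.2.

0.40

(D & A) = min(0.3, 0.2) = 0.2
~D: Łukasiewicz ¬ gives 1 − 0.3 = 0.7
~~D: Łukasiewicz ¬ gives 1 − 0.7 = 0.3
(~~D & C) = min(0.3, 0.6) = 0.3
((~~D & C) -> C): min(1, 1 − 0.3 + 0.6) = 1
~((~~D & C) -> C): Łukasiewicz ¬ gives 1 − 1 = 0
(B -> D): min(1, 1 − 0.9 + 0.3) = 0.4
((B -> D) & C) = min(0.4, 0.6) = 0.4
(~((~~D & C) -> C) | ((B -> D) & C)) = max(0, 0.4) = 0.4
((D & A) | (~((~~D & C) -> C) | ((B -> D) & C))) = max(0.2, 0.4) = 0.4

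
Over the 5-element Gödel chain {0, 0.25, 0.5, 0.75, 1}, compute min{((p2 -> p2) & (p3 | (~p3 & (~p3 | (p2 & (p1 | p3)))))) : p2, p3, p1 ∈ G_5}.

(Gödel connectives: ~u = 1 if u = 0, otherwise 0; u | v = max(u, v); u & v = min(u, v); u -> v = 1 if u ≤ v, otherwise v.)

The minimum is attained at p2 = 0, p3 = 0.25, p1 = 0:
  (p2 -> p2): 0 ≤ 0, so result = 1
  ~p3: Gödel ¬ of 0.25 = 0 (operand ≠ 0)
  ~p3: Gödel ¬ of 0.25 = 0 (operand ≠ 0)
  (p1 | p3) = max(0, 0.25) = 0.25
  (p2 & (p1 | p3)) = min(0, 0.25) = 0
  (~p3 | (p2 & (p1 | p3))) = max(0, 0) = 0
  (~p3 & (~p3 | (p2 & (p1 | p3)))) = min(0, 0) = 0
  (p3 | (~p3 & (~p3 | (p2 & (p1 | p3))))) = max(0.25, 0) = 0.25
  ((p2 -> p2) & (p3 | (~p3 & (~p3 | (p2 & (p1 | p3)))))) = min(1, 0.25) = 0.25
Checking all 125 assignments confirms none give a value below 0.25.

0.25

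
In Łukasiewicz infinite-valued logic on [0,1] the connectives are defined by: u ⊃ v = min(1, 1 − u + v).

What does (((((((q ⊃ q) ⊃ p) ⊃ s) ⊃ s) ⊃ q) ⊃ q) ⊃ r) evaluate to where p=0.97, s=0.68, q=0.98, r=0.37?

(q ⊃ q): min(1, 1 − 0.98 + 0.98) = 1
((q ⊃ q) ⊃ p): min(1, 1 − 1 + 0.97) = 0.97
(((q ⊃ q) ⊃ p) ⊃ s): min(1, 1 − 0.97 + 0.68) = 0.71
((((q ⊃ q) ⊃ p) ⊃ s) ⊃ s): min(1, 1 − 0.71 + 0.68) = 0.97
(((((q ⊃ q) ⊃ p) ⊃ s) ⊃ s) ⊃ q): min(1, 1 − 0.97 + 0.98) = 1
((((((q ⊃ q) ⊃ p) ⊃ s) ⊃ s) ⊃ q) ⊃ q): min(1, 1 − 1 + 0.98) = 0.98
(((((((q ⊃ q) ⊃ p) ⊃ s) ⊃ s) ⊃ q) ⊃ q) ⊃ r): min(1, 1 − 0.98 + 0.37) = 0.39

0.39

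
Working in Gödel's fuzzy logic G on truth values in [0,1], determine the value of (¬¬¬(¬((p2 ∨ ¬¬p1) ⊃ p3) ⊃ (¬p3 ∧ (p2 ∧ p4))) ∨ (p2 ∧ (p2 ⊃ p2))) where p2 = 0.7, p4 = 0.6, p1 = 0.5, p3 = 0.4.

¬p1: Gödel ¬ of 0.5 = 0 (operand ≠ 0)
¬¬p1: Gödel ¬ of 0 = 1 (operand is 0)
(p2 ∨ ¬¬p1) = max(0.7, 1) = 1
((p2 ∨ ¬¬p1) ⊃ p3): 1 > 0.4, so result = 0.4
¬((p2 ∨ ¬¬p1) ⊃ p3): Gödel ¬ of 0.4 = 0 (operand ≠ 0)
¬p3: Gödel ¬ of 0.4 = 0 (operand ≠ 0)
(p2 ∧ p4) = min(0.7, 0.6) = 0.6
(¬p3 ∧ (p2 ∧ p4)) = min(0, 0.6) = 0
(¬((p2 ∨ ¬¬p1) ⊃ p3) ⊃ (¬p3 ∧ (p2 ∧ p4))): 0 ≤ 0, so result = 1
¬(¬((p2 ∨ ¬¬p1) ⊃ p3) ⊃ (¬p3 ∧ (p2 ∧ p4))): Gödel ¬ of 1 = 0 (operand ≠ 0)
¬¬(¬((p2 ∨ ¬¬p1) ⊃ p3) ⊃ (¬p3 ∧ (p2 ∧ p4))): Gödel ¬ of 0 = 1 (operand is 0)
¬¬¬(¬((p2 ∨ ¬¬p1) ⊃ p3) ⊃ (¬p3 ∧ (p2 ∧ p4))): Gödel ¬ of 1 = 0 (operand ≠ 0)
(p2 ⊃ p2): 0.7 ≤ 0.7, so result = 1
(p2 ∧ (p2 ⊃ p2)) = min(0.7, 1) = 0.7
(¬¬¬(¬((p2 ∨ ¬¬p1) ⊃ p3) ⊃ (¬p3 ∧ (p2 ∧ p4))) ∨ (p2 ∧ (p2 ⊃ p2))) = max(0, 0.7) = 0.7

0.70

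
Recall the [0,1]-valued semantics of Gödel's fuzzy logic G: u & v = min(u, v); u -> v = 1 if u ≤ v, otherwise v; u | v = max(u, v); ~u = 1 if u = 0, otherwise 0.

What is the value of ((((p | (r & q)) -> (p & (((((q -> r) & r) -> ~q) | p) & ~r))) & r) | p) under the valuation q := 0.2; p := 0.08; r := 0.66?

(r & q) = min(0.66, 0.2) = 0.2
(p | (r & q)) = max(0.08, 0.2) = 0.2
(q -> r): 0.2 ≤ 0.66, so result = 1
((q -> r) & r) = min(1, 0.66) = 0.66
~q: Gödel ¬ of 0.2 = 0 (operand ≠ 0)
(((q -> r) & r) -> ~q): 0.66 > 0, so result = 0
((((q -> r) & r) -> ~q) | p) = max(0, 0.08) = 0.08
~r: Gödel ¬ of 0.66 = 0 (operand ≠ 0)
(((((q -> r) & r) -> ~q) | p) & ~r) = min(0.08, 0) = 0
(p & (((((q -> r) & r) -> ~q) | p) & ~r)) = min(0.08, 0) = 0
((p | (r & q)) -> (p & (((((q -> r) & r) -> ~q) | p) & ~r))): 0.2 > 0, so result = 0
(((p | (r & q)) -> (p & (((((q -> r) & r) -> ~q) | p) & ~r))) & r) = min(0, 0.66) = 0
((((p | (r & q)) -> (p & (((((q -> r) & r) -> ~q) | p) & ~r))) & r) | p) = max(0, 0.08) = 0.08

0.08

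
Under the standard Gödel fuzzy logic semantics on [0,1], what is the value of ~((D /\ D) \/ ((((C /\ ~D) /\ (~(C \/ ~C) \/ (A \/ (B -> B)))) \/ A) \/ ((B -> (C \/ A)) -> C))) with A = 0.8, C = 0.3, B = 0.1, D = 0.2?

(D /\ D) = min(0.2, 0.2) = 0.2
~D: Gödel ¬ of 0.2 = 0 (operand ≠ 0)
(C /\ ~D) = min(0.3, 0) = 0
~C: Gödel ¬ of 0.3 = 0 (operand ≠ 0)
(C \/ ~C) = max(0.3, 0) = 0.3
~(C \/ ~C): Gödel ¬ of 0.3 = 0 (operand ≠ 0)
(B -> B): 0.1 ≤ 0.1, so result = 1
(A \/ (B -> B)) = max(0.8, 1) = 1
(~(C \/ ~C) \/ (A \/ (B -> B))) = max(0, 1) = 1
((C /\ ~D) /\ (~(C \/ ~C) \/ (A \/ (B -> B)))) = min(0, 1) = 0
(((C /\ ~D) /\ (~(C \/ ~C) \/ (A \/ (B -> B)))) \/ A) = max(0, 0.8) = 0.8
(C \/ A) = max(0.3, 0.8) = 0.8
(B -> (C \/ A)): 0.1 ≤ 0.8, so result = 1
((B -> (C \/ A)) -> C): 1 > 0.3, so result = 0.3
((((C /\ ~D) /\ (~(C \/ ~C) \/ (A \/ (B -> B)))) \/ A) \/ ((B -> (C \/ A)) -> C)) = max(0.8, 0.3) = 0.8
((D /\ D) \/ ((((C /\ ~D) /\ (~(C \/ ~C) \/ (A \/ (B -> B)))) \/ A) \/ ((B -> (C \/ A)) -> C))) = max(0.2, 0.8) = 0.8
~((D /\ D) \/ ((((C /\ ~D) /\ (~(C \/ ~C) \/ (A \/ (B -> B)))) \/ A) \/ ((B -> (C \/ A)) -> C))): Gödel ¬ of 0.8 = 0 (operand ≠ 0)

0.00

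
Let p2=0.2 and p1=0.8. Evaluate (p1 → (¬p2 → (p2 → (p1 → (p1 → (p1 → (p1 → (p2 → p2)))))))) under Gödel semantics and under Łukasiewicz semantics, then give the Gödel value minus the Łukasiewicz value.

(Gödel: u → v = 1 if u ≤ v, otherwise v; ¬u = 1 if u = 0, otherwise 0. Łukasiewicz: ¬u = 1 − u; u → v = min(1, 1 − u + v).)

0.00

Gödel evaluation:
  ¬p2: Gödel ¬ of 0.2 = 0 (operand ≠ 0)
  (p2 → p2): 0.2 ≤ 0.2, so result = 1
  (p1 → (p2 → p2)): 0.8 ≤ 1, so result = 1
  (p1 → (p1 → (p2 → p2))): 0.8 ≤ 1, so result = 1
  (p1 → (p1 → (p1 → (p2 → p2)))): 0.8 ≤ 1, so result = 1
  (p1 → (p1 → (p1 → (p1 → (p2 → p2))))): 0.8 ≤ 1, so result = 1
  (p2 → (p1 → (p1 → (p1 → (p1 → (p2 → p2)))))): 0.2 ≤ 1, so result = 1
  (¬p2 → (p2 → (p1 → (p1 → (p1 → (p1 → (p2 → p2))))))): 0 ≤ 1, so result = 1
  (p1 → (¬p2 → (p2 → (p1 → (p1 → (p1 → (p1 → (p2 → p2)))))))): 0.8 ≤ 1, so result = 1
  Gödel value = 1
Łukasiewicz evaluation:
  ¬p2: Łukasiewicz ¬ gives 1 − 0.2 = 0.8
  (p2 → p2): min(1, 1 − 0.2 + 0.2) = 1
  (p1 → (p2 → p2)): min(1, 1 − 0.8 + 1) = 1
  (p1 → (p1 → (p2 → p2))): min(1, 1 − 0.8 + 1) = 1
  (p1 → (p1 → (p1 → (p2 → p2)))): min(1, 1 − 0.8 + 1) = 1
  (p1 → (p1 → (p1 → (p1 → (p2 → p2))))): min(1, 1 − 0.8 + 1) = 1
  (p2 → (p1 → (p1 → (p1 → (p1 → (p2 → p2)))))): min(1, 1 − 0.2 + 1) = 1
  (¬p2 → (p2 → (p1 → (p1 → (p1 → (p1 → (p2 → p2))))))): min(1, 1 − 0.8 + 1) = 1
  (p1 → (¬p2 → (p2 → (p1 → (p1 → (p1 → (p1 → (p2 → p2)))))))): min(1, 1 − 0.8 + 1) = 1
  Łukasiewicz value = 1
Difference: 1 − 1 = 0.00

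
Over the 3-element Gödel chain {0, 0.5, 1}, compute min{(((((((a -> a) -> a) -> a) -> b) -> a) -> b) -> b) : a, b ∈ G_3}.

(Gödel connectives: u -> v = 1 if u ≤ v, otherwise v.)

The minimum is attained at a = 0, b = 0.5:
  (a -> a): 0 ≤ 0, so result = 1
  ((a -> a) -> a): 1 > 0, so result = 0
  (((a -> a) -> a) -> a): 0 ≤ 0, so result = 1
  ((((a -> a) -> a) -> a) -> b): 1 > 0.5, so result = 0.5
  (((((a -> a) -> a) -> a) -> b) -> a): 0.5 > 0, so result = 0
  ((((((a -> a) -> a) -> a) -> b) -> a) -> b): 0 ≤ 0.5, so result = 1
  (((((((a -> a) -> a) -> a) -> b) -> a) -> b) -> b): 1 > 0.5, so result = 0.5
Checking all 9 assignments confirms none give a value below 0.50.

0.50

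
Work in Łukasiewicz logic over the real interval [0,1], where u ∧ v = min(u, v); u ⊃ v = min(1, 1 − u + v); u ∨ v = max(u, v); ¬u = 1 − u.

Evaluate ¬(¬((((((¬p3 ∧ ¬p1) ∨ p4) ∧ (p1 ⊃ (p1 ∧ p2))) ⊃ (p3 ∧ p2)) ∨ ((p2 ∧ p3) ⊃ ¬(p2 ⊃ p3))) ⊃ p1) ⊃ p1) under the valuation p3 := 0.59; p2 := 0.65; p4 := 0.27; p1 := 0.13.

¬p3: Łukasiewicz ¬ gives 1 − 0.59 = 0.41
¬p1: Łukasiewicz ¬ gives 1 − 0.13 = 0.87
(¬p3 ∧ ¬p1) = min(0.41, 0.87) = 0.41
((¬p3 ∧ ¬p1) ∨ p4) = max(0.41, 0.27) = 0.41
(p1 ∧ p2) = min(0.13, 0.65) = 0.13
(p1 ⊃ (p1 ∧ p2)): min(1, 1 − 0.13 + 0.13) = 1
(((¬p3 ∧ ¬p1) ∨ p4) ∧ (p1 ⊃ (p1 ∧ p2))) = min(0.41, 1) = 0.41
(p3 ∧ p2) = min(0.59, 0.65) = 0.59
((((¬p3 ∧ ¬p1) ∨ p4) ∧ (p1 ⊃ (p1 ∧ p2))) ⊃ (p3 ∧ p2)): min(1, 1 − 0.41 + 0.59) = 1
(p2 ∧ p3) = min(0.65, 0.59) = 0.59
(p2 ⊃ p3): min(1, 1 − 0.65 + 0.59) = 0.94
¬(p2 ⊃ p3): Łukasiewicz ¬ gives 1 − 0.94 = 0.06
((p2 ∧ p3) ⊃ ¬(p2 ⊃ p3)): min(1, 1 − 0.59 + 0.06) = 0.47
(((((¬p3 ∧ ¬p1) ∨ p4) ∧ (p1 ⊃ (p1 ∧ p2))) ⊃ (p3 ∧ p2)) ∨ ((p2 ∧ p3) ⊃ ¬(p2 ⊃ p3))) = max(1, 0.47) = 1
((((((¬p3 ∧ ¬p1) ∨ p4) ∧ (p1 ⊃ (p1 ∧ p2))) ⊃ (p3 ∧ p2)) ∨ ((p2 ∧ p3) ⊃ ¬(p2 ⊃ p3))) ⊃ p1): min(1, 1 − 1 + 0.13) = 0.13
¬((((((¬p3 ∧ ¬p1) ∨ p4) ∧ (p1 ⊃ (p1 ∧ p2))) ⊃ (p3 ∧ p2)) ∨ ((p2 ∧ p3) ⊃ ¬(p2 ⊃ p3))) ⊃ p1): Łukasiewicz ¬ gives 1 − 0.13 = 0.87
(¬((((((¬p3 ∧ ¬p1) ∨ p4) ∧ (p1 ⊃ (p1 ∧ p2))) ⊃ (p3 ∧ p2)) ∨ ((p2 ∧ p3) ⊃ ¬(p2 ⊃ p3))) ⊃ p1) ⊃ p1): min(1, 1 − 0.87 + 0.13) = 0.26
¬(¬((((((¬p3 ∧ ¬p1) ∨ p4) ∧ (p1 ⊃ (p1 ∧ p2))) ⊃ (p3 ∧ p2)) ∨ ((p2 ∧ p3) ⊃ ¬(p2 ⊃ p3))) ⊃ p1) ⊃ p1): Łukasiewicz ¬ gives 1 − 0.26 = 0.74

0.74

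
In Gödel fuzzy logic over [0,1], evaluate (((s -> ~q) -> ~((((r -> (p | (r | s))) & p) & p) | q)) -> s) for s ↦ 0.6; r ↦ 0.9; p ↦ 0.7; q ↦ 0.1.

0.60

~q: Gödel ¬ of 0.1 = 0 (operand ≠ 0)
(s -> ~q): 0.6 > 0, so result = 0
(r | s) = max(0.9, 0.6) = 0.9
(p | (r | s)) = max(0.7, 0.9) = 0.9
(r -> (p | (r | s))): 0.9 ≤ 0.9, so result = 1
((r -> (p | (r | s))) & p) = min(1, 0.7) = 0.7
(((r -> (p | (r | s))) & p) & p) = min(0.7, 0.7) = 0.7
((((r -> (p | (r | s))) & p) & p) | q) = max(0.7, 0.1) = 0.7
~((((r -> (p | (r | s))) & p) & p) | q): Gödel ¬ of 0.7 = 0 (operand ≠ 0)
((s -> ~q) -> ~((((r -> (p | (r | s))) & p) & p) | q)): 0 ≤ 0, so result = 1
(((s -> ~q) -> ~((((r -> (p | (r | s))) & p) & p) | q)) -> s): 1 > 0.6, so result = 0.6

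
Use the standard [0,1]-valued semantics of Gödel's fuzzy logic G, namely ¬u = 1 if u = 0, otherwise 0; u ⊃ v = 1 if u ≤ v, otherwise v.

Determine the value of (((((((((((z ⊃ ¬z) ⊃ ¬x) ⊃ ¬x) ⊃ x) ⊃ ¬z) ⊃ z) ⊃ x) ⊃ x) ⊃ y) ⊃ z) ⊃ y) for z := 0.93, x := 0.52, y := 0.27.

0.27

¬z: Gödel ¬ of 0.93 = 0 (operand ≠ 0)
(z ⊃ ¬z): 0.93 > 0, so result = 0
¬x: Gödel ¬ of 0.52 = 0 (operand ≠ 0)
((z ⊃ ¬z) ⊃ ¬x): 0 ≤ 0, so result = 1
¬x: Gödel ¬ of 0.52 = 0 (operand ≠ 0)
(((z ⊃ ¬z) ⊃ ¬x) ⊃ ¬x): 1 > 0, so result = 0
((((z ⊃ ¬z) ⊃ ¬x) ⊃ ¬x) ⊃ x): 0 ≤ 0.52, so result = 1
¬z: Gödel ¬ of 0.93 = 0 (operand ≠ 0)
(((((z ⊃ ¬z) ⊃ ¬x) ⊃ ¬x) ⊃ x) ⊃ ¬z): 1 > 0, so result = 0
((((((z ⊃ ¬z) ⊃ ¬x) ⊃ ¬x) ⊃ x) ⊃ ¬z) ⊃ z): 0 ≤ 0.93, so result = 1
(((((((z ⊃ ¬z) ⊃ ¬x) ⊃ ¬x) ⊃ x) ⊃ ¬z) ⊃ z) ⊃ x): 1 > 0.52, so result = 0.52
((((((((z ⊃ ¬z) ⊃ ¬x) ⊃ ¬x) ⊃ x) ⊃ ¬z) ⊃ z) ⊃ x) ⊃ x): 0.52 ≤ 0.52, so result = 1
(((((((((z ⊃ ¬z) ⊃ ¬x) ⊃ ¬x) ⊃ x) ⊃ ¬z) ⊃ z) ⊃ x) ⊃ x) ⊃ y): 1 > 0.27, so result = 0.27
((((((((((z ⊃ ¬z) ⊃ ¬x) ⊃ ¬x) ⊃ x) ⊃ ¬z) ⊃ z) ⊃ x) ⊃ x) ⊃ y) ⊃ z): 0.27 ≤ 0.93, so result = 1
(((((((((((z ⊃ ¬z) ⊃ ¬x) ⊃ ¬x) ⊃ x) ⊃ ¬z) ⊃ z) ⊃ x) ⊃ x) ⊃ y) ⊃ z) ⊃ y): 1 > 0.27, so result = 0.27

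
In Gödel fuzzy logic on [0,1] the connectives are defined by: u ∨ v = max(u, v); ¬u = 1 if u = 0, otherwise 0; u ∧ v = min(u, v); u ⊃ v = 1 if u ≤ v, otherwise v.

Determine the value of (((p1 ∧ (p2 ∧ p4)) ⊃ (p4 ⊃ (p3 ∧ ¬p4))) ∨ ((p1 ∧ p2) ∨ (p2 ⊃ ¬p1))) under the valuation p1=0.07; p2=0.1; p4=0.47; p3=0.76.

0.07

(p2 ∧ p4) = min(0.1, 0.47) = 0.1
(p1 ∧ (p2 ∧ p4)) = min(0.07, 0.1) = 0.07
¬p4: Gödel ¬ of 0.47 = 0 (operand ≠ 0)
(p3 ∧ ¬p4) = min(0.76, 0) = 0
(p4 ⊃ (p3 ∧ ¬p4)): 0.47 > 0, so result = 0
((p1 ∧ (p2 ∧ p4)) ⊃ (p4 ⊃ (p3 ∧ ¬p4))): 0.07 > 0, so result = 0
(p1 ∧ p2) = min(0.07, 0.1) = 0.07
¬p1: Gödel ¬ of 0.07 = 0 (operand ≠ 0)
(p2 ⊃ ¬p1): 0.1 > 0, so result = 0
((p1 ∧ p2) ∨ (p2 ⊃ ¬p1)) = max(0.07, 0) = 0.07
(((p1 ∧ (p2 ∧ p4)) ⊃ (p4 ⊃ (p3 ∧ ¬p4))) ∨ ((p1 ∧ p2) ∨ (p2 ⊃ ¬p1))) = max(0, 0.07) = 0.07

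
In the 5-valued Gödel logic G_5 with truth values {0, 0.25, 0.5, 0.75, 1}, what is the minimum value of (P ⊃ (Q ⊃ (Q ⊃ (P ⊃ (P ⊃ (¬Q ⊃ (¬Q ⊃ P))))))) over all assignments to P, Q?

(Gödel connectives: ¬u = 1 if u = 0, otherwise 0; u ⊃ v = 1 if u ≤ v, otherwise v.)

1.00

Every assignment gives 1. For instance at P = 0, Q = 0:
  ¬Q: Gödel ¬ of 0 = 1 (operand is 0)
  ¬Q: Gödel ¬ of 0 = 1 (operand is 0)
  (¬Q ⊃ P): 1 > 0, so result = 0
  (¬Q ⊃ (¬Q ⊃ P)): 1 > 0, so result = 0
  (P ⊃ (¬Q ⊃ (¬Q ⊃ P))): 0 ≤ 0, so result = 1
  (P ⊃ (P ⊃ (¬Q ⊃ (¬Q ⊃ P)))): 0 ≤ 1, so result = 1
  (Q ⊃ (P ⊃ (P ⊃ (¬Q ⊃ (¬Q ⊃ P))))): 0 ≤ 1, so result = 1
  (Q ⊃ (Q ⊃ (P ⊃ (P ⊃ (¬Q ⊃ (¬Q ⊃ P)))))): 0 ≤ 1, so result = 1
  (P ⊃ (Q ⊃ (Q ⊃ (P ⊃ (P ⊃ (¬Q ⊃ (¬Q ⊃ P))))))): 0 ≤ 1, so result = 1
All 25 assignments give value 1 — the formula is a G_5-tautology.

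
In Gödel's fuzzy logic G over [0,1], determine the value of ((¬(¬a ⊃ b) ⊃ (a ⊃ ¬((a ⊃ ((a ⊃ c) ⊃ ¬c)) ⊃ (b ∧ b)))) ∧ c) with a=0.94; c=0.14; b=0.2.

¬a: Gödel ¬ of 0.94 = 0 (operand ≠ 0)
(¬a ⊃ b): 0 ≤ 0.2, so result = 1
¬(¬a ⊃ b): Gödel ¬ of 1 = 0 (operand ≠ 0)
(a ⊃ c): 0.94 > 0.14, so result = 0.14
¬c: Gödel ¬ of 0.14 = 0 (operand ≠ 0)
((a ⊃ c) ⊃ ¬c): 0.14 > 0, so result = 0
(a ⊃ ((a ⊃ c) ⊃ ¬c)): 0.94 > 0, so result = 0
(b ∧ b) = min(0.2, 0.2) = 0.2
((a ⊃ ((a ⊃ c) ⊃ ¬c)) ⊃ (b ∧ b)): 0 ≤ 0.2, so result = 1
¬((a ⊃ ((a ⊃ c) ⊃ ¬c)) ⊃ (b ∧ b)): Gödel ¬ of 1 = 0 (operand ≠ 0)
(a ⊃ ¬((a ⊃ ((a ⊃ c) ⊃ ¬c)) ⊃ (b ∧ b))): 0.94 > 0, so result = 0
(¬(¬a ⊃ b) ⊃ (a ⊃ ¬((a ⊃ ((a ⊃ c) ⊃ ¬c)) ⊃ (b ∧ b)))): 0 ≤ 0, so result = 1
((¬(¬a ⊃ b) ⊃ (a ⊃ ¬((a ⊃ ((a ⊃ c) ⊃ ¬c)) ⊃ (b ∧ b)))) ∧ c) = min(1, 0.14) = 0.14

0.14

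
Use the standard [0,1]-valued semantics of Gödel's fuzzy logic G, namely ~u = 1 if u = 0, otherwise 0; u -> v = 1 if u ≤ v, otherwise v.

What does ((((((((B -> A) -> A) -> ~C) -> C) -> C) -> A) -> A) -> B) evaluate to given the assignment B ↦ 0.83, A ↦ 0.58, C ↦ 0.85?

0.83

(B -> A): 0.83 > 0.58, so result = 0.58
((B -> A) -> A): 0.58 ≤ 0.58, so result = 1
~C: Gödel ¬ of 0.85 = 0 (operand ≠ 0)
(((B -> A) -> A) -> ~C): 1 > 0, so result = 0
((((B -> A) -> A) -> ~C) -> C): 0 ≤ 0.85, so result = 1
(((((B -> A) -> A) -> ~C) -> C) -> C): 1 > 0.85, so result = 0.85
((((((B -> A) -> A) -> ~C) -> C) -> C) -> A): 0.85 > 0.58, so result = 0.58
(((((((B -> A) -> A) -> ~C) -> C) -> C) -> A) -> A): 0.58 ≤ 0.58, so result = 1
((((((((B -> A) -> A) -> ~C) -> C) -> C) -> A) -> A) -> B): 1 > 0.83, so result = 0.83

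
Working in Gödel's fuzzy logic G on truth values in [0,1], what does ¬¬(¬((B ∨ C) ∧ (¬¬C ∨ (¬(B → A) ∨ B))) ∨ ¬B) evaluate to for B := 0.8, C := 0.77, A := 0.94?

(B ∨ C) = max(0.8, 0.77) = 0.8
¬C: Gödel ¬ of 0.77 = 0 (operand ≠ 0)
¬¬C: Gödel ¬ of 0 = 1 (operand is 0)
(B → A): 0.8 ≤ 0.94, so result = 1
¬(B → A): Gödel ¬ of 1 = 0 (operand ≠ 0)
(¬(B → A) ∨ B) = max(0, 0.8) = 0.8
(¬¬C ∨ (¬(B → A) ∨ B)) = max(1, 0.8) = 1
((B ∨ C) ∧ (¬¬C ∨ (¬(B → A) ∨ B))) = min(0.8, 1) = 0.8
¬((B ∨ C) ∧ (¬¬C ∨ (¬(B → A) ∨ B))): Gödel ¬ of 0.8 = 0 (operand ≠ 0)
¬B: Gödel ¬ of 0.8 = 0 (operand ≠ 0)
(¬((B ∨ C) ∧ (¬¬C ∨ (¬(B → A) ∨ B))) ∨ ¬B) = max(0, 0) = 0
¬(¬((B ∨ C) ∧ (¬¬C ∨ (¬(B → A) ∨ B))) ∨ ¬B): Gödel ¬ of 0 = 1 (operand is 0)
¬¬(¬((B ∨ C) ∧ (¬¬C ∨ (¬(B → A) ∨ B))) ∨ ¬B): Gödel ¬ of 1 = 0 (operand ≠ 0)

0.00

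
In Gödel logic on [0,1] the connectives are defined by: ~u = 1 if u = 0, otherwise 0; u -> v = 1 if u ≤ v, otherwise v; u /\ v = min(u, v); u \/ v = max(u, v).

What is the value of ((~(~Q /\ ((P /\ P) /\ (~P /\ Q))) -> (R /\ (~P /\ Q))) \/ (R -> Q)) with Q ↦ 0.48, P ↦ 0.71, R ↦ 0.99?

~Q: Gödel ¬ of 0.48 = 0 (operand ≠ 0)
(P /\ P) = min(0.71, 0.71) = 0.71
~P: Gödel ¬ of 0.71 = 0 (operand ≠ 0)
(~P /\ Q) = min(0, 0.48) = 0
((P /\ P) /\ (~P /\ Q)) = min(0.71, 0) = 0
(~Q /\ ((P /\ P) /\ (~P /\ Q))) = min(0, 0) = 0
~(~Q /\ ((P /\ P) /\ (~P /\ Q))): Gödel ¬ of 0 = 1 (operand is 0)
~P: Gödel ¬ of 0.71 = 0 (operand ≠ 0)
(~P /\ Q) = min(0, 0.48) = 0
(R /\ (~P /\ Q)) = min(0.99, 0) = 0
(~(~Q /\ ((P /\ P) /\ (~P /\ Q))) -> (R /\ (~P /\ Q))): 1 > 0, so result = 0
(R -> Q): 0.99 > 0.48, so result = 0.48
((~(~Q /\ ((P /\ P) /\ (~P /\ Q))) -> (R /\ (~P /\ Q))) \/ (R -> Q)) = max(0, 0.48) = 0.48

0.48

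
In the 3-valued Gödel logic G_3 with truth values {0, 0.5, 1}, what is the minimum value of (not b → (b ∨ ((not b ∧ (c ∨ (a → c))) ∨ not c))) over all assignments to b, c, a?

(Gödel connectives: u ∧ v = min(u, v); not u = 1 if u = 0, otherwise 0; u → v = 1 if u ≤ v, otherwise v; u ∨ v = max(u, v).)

The minimum is attained at b = 0, c = 0.5, a = 1:
  not b: Gödel ¬ of 0 = 1 (operand is 0)
  not b: Gödel ¬ of 0 = 1 (operand is 0)
  (a → c): 1 > 0.5, so result = 0.5
  (c ∨ (a → c)) = max(0.5, 0.5) = 0.5
  (not b ∧ (c ∨ (a → c))) = min(1, 0.5) = 0.5
  not c: Gödel ¬ of 0.5 = 0 (operand ≠ 0)
  ((not b ∧ (c ∨ (a → c))) ∨ not c) = max(0.5, 0) = 0.5
  (b ∨ ((not b ∧ (c ∨ (a → c))) ∨ not c)) = max(0, 0.5) = 0.5
  (not b → (b ∨ ((not b ∧ (c ∨ (a → c))) ∨ not c))): 1 > 0.5, so result = 0.5
Checking all 27 assignments confirms none give a value below 0.50.

0.50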